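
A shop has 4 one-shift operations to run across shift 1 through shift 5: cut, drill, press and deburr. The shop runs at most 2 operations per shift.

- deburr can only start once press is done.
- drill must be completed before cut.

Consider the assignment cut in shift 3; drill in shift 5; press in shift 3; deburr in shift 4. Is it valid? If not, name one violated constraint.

drill must be completed before cut — violated.
The shop runs at most 2 operations per shift — holds.
deburr can only start once press is done — holds.

No. drill must be completed before cut is not satisfied.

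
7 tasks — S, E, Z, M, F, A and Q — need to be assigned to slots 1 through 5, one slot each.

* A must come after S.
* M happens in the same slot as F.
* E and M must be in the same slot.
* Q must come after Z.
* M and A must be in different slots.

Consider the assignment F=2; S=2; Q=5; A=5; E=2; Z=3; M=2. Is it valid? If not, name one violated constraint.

A must come after S — holds.
M and A must be in different slots — holds.
M happens in the same slot as F — holds.
E and M must be in the same slot — holds.
Q must come after Z — holds.

Yes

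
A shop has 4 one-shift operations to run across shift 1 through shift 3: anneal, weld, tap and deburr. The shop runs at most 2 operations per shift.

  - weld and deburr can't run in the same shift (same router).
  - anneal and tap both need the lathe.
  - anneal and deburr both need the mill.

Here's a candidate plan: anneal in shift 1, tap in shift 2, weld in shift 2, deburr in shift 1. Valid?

weld and deburr can't run in the same shift (same router) — holds.
The shop runs at most 2 operations per shift — holds.
anneal and tap both need the lathe — holds.
anneal and deburr both need the mill — violated.

Invalid. anneal and deburr both need the mill.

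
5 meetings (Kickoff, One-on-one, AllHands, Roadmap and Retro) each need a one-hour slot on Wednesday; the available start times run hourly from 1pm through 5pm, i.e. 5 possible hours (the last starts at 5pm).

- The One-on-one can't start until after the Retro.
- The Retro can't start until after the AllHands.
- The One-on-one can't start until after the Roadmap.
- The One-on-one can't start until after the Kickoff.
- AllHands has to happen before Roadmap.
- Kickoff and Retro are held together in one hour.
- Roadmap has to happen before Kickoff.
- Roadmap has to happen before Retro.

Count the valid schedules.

Splitting on Kickoff: it can be 3pm (2), 4pm (3). Listing each branch's schedules as (One-on-one, AllHands, Roadmap, Retro):
Kickoff=3pm: (4pm,1pm,2pm,3pm) (5pm,1pm,2pm,3pm) — 2.
Kickoff=4pm: (5pm,1pm,2pm,4pm) (5pm,1pm,3pm,4pm) (5pm,2pm,3pm,4pm) — 3.
Summing: 2 + 3 = 5.

5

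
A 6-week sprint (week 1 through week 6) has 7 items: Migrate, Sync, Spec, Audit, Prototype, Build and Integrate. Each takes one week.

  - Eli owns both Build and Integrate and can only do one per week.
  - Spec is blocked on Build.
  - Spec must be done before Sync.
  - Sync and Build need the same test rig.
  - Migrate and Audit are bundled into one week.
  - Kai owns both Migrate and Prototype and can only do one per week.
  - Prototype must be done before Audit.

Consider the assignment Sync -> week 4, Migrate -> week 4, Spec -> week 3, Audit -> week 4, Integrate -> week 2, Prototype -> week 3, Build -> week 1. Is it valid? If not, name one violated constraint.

Yes

Spec must be done before Sync — holds.
Kai owns both Migrate and Prototype and can only do one per week — holds.
Spec is blocked on Build — holds.
Sync and Build need the same test rig — holds.
Prototype must be done before Audit — holds.
Eli owns both Build and Integrate and can only do one per week — holds.
Migrate and Audit are bundled into one week — holds.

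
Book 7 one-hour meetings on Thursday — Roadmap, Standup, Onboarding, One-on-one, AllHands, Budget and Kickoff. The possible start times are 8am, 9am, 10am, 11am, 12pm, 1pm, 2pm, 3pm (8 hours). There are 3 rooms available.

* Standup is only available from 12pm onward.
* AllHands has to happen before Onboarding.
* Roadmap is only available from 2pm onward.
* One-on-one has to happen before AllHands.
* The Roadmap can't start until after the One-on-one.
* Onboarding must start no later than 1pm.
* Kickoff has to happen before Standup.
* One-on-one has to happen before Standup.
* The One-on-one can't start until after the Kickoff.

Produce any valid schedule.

Standup in 12pm, Onboarding in 11am, Roadmap in 2pm, AllHands in 10am, Kickoff in 8am, Budget in 8am, One-on-one in 9am

Checking: Kickoff(8am) before One-on-one(9am); One-on-one(9am) before Standup(12pm); One-on-one(9am) before AllHands(10am); One-on-one(9am) before Roadmap(2pm); Kickoff(8am) before Standup(12pm); AllHands(10am) before Onboarding(11am); Onboarding=11am in [8am,1pm]; Roadmap=2pm in [2pm,3pm]; Standup=12pm in [12pm,3pm]; max 2 per hour (cap 3).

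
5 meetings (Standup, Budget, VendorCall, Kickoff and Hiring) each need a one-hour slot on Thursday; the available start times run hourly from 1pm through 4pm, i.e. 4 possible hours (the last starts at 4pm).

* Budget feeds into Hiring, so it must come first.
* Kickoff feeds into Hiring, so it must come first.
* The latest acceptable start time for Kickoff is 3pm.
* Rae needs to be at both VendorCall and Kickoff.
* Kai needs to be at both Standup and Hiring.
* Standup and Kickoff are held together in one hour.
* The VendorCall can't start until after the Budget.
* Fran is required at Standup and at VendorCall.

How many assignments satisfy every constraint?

27

Splitting on Standup: it can be 1pm (14), 2pm (9), 3pm (4). Listing each branch's schedules as (Budget, VendorCall, Kickoff, Hiring):
Standup=1pm: (1pm,2pm,1pm,2pm) (1pm,2pm,1pm,3pm) (1pm,2pm,1pm,4pm) (1pm,3pm,1pm,2pm) (1pm,3pm,1pm,3pm) (1pm,3pm,1pm,4pm) (1pm,4pm,1pm,2pm) (1pm,4pm,1pm,3pm) (1pm,4pm,1pm,4pm) (2pm,3pm,1pm,3pm) (2pm,3pm,1pm,4pm) (2pm,4pm,1pm,3pm) (2pm,4pm,1pm,4pm) (3pm,4pm,1pm,4pm) — 14.
Standup=2pm: (1pm,3pm,2pm,3pm) (1pm,3pm,2pm,4pm) (1pm,4pm,2pm,3pm) (1pm,4pm,2pm,4pm) (2pm,3pm,2pm,3pm) (2pm,3pm,2pm,4pm) (2pm,4pm,2pm,3pm) (2pm,4pm,2pm,4pm) (3pm,4pm,2pm,4pm) — 9.
Standup=3pm: (1pm,2pm,3pm,4pm) (1pm,4pm,3pm,4pm) (2pm,4pm,3pm,4pm) (3pm,4pm,3pm,4pm) — 4.
Summing: 14 + 9 + 4 = 27.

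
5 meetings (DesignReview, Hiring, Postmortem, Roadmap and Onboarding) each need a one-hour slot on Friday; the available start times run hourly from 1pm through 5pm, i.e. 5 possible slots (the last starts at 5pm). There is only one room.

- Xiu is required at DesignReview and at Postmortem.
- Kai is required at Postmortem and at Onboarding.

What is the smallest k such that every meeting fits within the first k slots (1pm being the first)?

With at most 1 per slot and 5 meetings, at least 5 slots are needed.
5 works (last occupied slot: 5pm): for example Postmortem=3pm; DesignReview=1pm; Roadmap=4pm; Onboarding=5pm; Hiring=2pm.

5 slots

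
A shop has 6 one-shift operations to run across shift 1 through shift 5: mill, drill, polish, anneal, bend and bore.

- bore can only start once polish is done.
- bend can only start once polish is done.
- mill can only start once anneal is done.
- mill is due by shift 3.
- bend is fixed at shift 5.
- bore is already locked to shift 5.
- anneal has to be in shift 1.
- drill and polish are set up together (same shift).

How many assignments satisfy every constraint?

Splitting on mill: it can be shift 2 (4), shift 3 (4). Listing each branch's schedules as (drill, polish, anneal, bend, bore) by shift number:
mill=shift 2: (1,1,1,5,5) (2,2,1,5,5) (3,3,1,5,5) (4,4,1,5,5) — 4.
mill=shift 3: (1,1,1,5,5) (2,2,1,5,5) (3,3,1,5,5) (4,4,1,5,5) — 4.
Summing: 4 + 4 = 8.

8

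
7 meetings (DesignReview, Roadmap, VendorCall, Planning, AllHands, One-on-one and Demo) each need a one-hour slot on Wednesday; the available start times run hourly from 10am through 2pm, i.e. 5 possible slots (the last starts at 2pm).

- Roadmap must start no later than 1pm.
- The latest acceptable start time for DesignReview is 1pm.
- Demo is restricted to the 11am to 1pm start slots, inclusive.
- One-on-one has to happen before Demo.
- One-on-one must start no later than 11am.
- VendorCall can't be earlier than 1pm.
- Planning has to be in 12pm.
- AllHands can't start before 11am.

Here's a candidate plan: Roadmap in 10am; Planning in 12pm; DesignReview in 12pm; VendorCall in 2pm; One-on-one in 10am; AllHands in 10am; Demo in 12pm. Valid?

No. AllHands can't start before 11am is not satisfied.

The latest acceptable start time for DesignReview is 1pm — holds.
VendorCall can't be earlier than 1pm — holds.
One-on-one has to happen before Demo — holds.
One-on-one must start no later than 11am — holds.
Demo is restricted to the 11am to 1pm start slots, inclusive — holds.
Roadmap must start no later than 1pm — holds.
Planning has to be in 12pm — holds.
AllHands can't start before 11am — violated.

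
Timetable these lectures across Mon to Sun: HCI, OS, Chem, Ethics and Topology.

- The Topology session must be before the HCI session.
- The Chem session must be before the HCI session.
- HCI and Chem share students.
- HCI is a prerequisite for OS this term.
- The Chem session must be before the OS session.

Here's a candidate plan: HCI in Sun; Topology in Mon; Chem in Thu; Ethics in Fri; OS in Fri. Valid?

The Chem session must be before the OS session — holds.
The Chem session must be before the HCI session — holds.
The Topology session must be before the HCI session — holds.
HCI is a prerequisite for OS this term — violated.
HCI and Chem share students — holds.

No. HCI is a prerequisite for OS this term is not satisfied.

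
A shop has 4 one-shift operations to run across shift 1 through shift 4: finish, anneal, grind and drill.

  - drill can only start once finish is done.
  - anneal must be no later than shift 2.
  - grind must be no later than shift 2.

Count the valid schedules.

Splitting on finish: it can be shift 1 (12), shift 2 (8), shift 3 (4). Listing each branch's schedules as (anneal, grind, drill) by shift number:
finish=shift 1: (1,1,2) (1,1,3) (1,1,4) (1,2,2) (1,2,3) (1,2,4) (2,1,2) (2,1,3) (2,1,4) (2,2,2) (2,2,3) (2,2,4) — 12.
finish=shift 2: (1,1,3) (1,1,4) (1,2,3) (1,2,4) (2,1,3) (2,1,4) (2,2,3) (2,2,4) — 8.
finish=shift 3: (1,1,4) (1,2,4) (2,1,4) (2,2,4) — 4.
Summing: 12 + 8 + 4 = 24.

24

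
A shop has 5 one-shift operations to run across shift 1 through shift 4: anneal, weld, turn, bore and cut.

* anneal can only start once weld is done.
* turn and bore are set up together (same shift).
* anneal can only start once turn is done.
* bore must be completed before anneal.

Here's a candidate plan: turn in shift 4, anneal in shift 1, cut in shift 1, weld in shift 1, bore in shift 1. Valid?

No. anneal can only start once turn is done is not satisfied.

bore must be completed before anneal — violated.
anneal can only start once turn is done — violated.
anneal can only start once weld is done — violated.
turn and bore are set up together (same shift) — violated.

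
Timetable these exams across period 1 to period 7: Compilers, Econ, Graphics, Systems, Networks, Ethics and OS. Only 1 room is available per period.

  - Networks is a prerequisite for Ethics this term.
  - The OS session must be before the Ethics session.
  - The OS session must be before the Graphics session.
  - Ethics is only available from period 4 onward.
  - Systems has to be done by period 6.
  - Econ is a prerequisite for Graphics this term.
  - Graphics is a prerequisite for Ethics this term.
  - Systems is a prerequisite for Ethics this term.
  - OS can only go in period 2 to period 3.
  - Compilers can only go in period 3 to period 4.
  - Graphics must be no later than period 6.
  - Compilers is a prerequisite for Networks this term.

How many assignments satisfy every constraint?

Splitting on Compilers: it can be period 3 (9), period 4 (10). Listing each branch's schedules as (Econ, Graphics, Systems, Networks, Ethics, OS) by period number:
Compilers=period 3: (1,4,5,6,7,2) (1,4,6,5,7,2) (1,5,4,6,7,2) (1,5,6,4,7,2) (1,6,4,5,7,2) (1,6,5,4,7,2) (4,5,1,6,7,2) (4,6,1,5,7,2) (5,6,1,4,7,2) — 9.
Compilers=period 4: (1,3,5,6,7,2) (1,3,6,5,7,2) (1,5,2,6,7,3) (1,5,3,6,7,2) (1,6,2,5,7,3) (1,6,3,5,7,2) (2,5,1,6,7,3) (2,6,1,5,7,3) (3,5,1,6,7,2) (3,6,1,5,7,2) — 10.
Summing: 9 + 10 = 19.

19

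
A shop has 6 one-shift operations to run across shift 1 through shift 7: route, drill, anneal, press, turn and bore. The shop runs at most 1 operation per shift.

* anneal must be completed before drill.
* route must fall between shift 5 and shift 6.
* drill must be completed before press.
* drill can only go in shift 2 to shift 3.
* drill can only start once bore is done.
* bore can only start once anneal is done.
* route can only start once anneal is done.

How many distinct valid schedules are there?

Splitting on route: it can be shift 5 (6), shift 6 (6). Listing each branch's schedules as (drill, anneal, press, turn, bore) by shift number:
route=shift 5: (3,1,4,6,2) (3,1,4,7,2) (3,1,6,4,2) (3,1,6,7,2) (3,1,7,4,2) (3,1,7,6,2) — 6.
route=shift 6: (3,1,4,5,2) (3,1,4,7,2) (3,1,5,4,2) (3,1,5,7,2) (3,1,7,4,2) (3,1,7,5,2) — 6.
Summing: 6 + 6 = 12.

12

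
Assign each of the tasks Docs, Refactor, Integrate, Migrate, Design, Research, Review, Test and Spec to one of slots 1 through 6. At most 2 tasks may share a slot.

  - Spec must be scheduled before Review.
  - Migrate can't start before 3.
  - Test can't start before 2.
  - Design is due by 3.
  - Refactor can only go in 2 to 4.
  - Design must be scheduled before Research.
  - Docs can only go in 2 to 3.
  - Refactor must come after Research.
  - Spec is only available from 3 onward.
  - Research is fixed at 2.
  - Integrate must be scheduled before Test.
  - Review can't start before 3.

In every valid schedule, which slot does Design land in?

1

Design's own window allows nothing later than 3; downstream work caps Design at 1.
So Design is pinned to 1.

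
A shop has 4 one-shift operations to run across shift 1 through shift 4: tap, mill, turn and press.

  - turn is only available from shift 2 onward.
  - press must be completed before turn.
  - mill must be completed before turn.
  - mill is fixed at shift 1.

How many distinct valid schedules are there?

Splitting on tap: it can be shift 1 (6), shift 2 (6), shift 3 (6), shift 4 (6). Listing each branch's schedules as (mill, turn, press) by shift number:
tap=shift 1: (1,2,1) (1,3,1) (1,3,2) (1,4,1) (1,4,2) (1,4,3) — 6.
tap=shift 2: (1,2,1) (1,3,1) (1,3,2) (1,4,1) (1,4,2) (1,4,3) — 6.
tap=shift 3: (1,2,1) (1,3,1) (1,3,2) (1,4,1) (1,4,2) (1,4,3) — 6.
tap=shift 4: (1,2,1) (1,3,1) (1,3,2) (1,4,1) (1,4,2) (1,4,3) — 6.
Summing: 6 + 6 + 6 + 6 = 24.

24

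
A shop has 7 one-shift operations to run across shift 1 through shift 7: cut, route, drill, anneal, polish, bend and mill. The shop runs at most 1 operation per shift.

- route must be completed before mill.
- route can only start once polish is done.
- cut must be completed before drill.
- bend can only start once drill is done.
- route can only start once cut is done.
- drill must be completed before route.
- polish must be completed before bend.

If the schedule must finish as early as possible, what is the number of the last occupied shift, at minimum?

7

The precedence chain requires at least 4 distinct shifts.
With at most 1 per shift and 7 operations, at least 7 shifts are needed.
7 works (last occupied shift: shift 7): for example drill in shift 2, bend in shift 5, mill in shift 6, route in shift 4, anneal in shift 7, cut in shift 1, polish in shift 3.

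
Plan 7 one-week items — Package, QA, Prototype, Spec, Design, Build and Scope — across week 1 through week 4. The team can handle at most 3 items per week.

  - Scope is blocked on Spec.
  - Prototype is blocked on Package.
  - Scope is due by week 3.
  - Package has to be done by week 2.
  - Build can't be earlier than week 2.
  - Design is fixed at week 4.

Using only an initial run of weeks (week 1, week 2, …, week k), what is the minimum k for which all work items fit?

4

The precedence chain requires at least 2 distinct weeks.
With at most 3 per week and 7 work items, at least 3 weeks are needed.
Design can't be placed before week 4, so the schedule must run through at least week 4.
4 works (last occupied week: week 4): for example Design -> week 4, Build -> week 2, Spec -> week 1, Prototype -> week 2, QA -> week 1, Scope -> week 2, Package -> week 1.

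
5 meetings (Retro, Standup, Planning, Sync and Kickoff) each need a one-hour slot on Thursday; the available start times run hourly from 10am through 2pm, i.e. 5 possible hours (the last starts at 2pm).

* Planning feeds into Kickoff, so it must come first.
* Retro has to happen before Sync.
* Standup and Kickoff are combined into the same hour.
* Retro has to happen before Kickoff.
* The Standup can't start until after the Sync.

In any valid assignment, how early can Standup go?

12pm

Precedence pushes Standup to at least 12pm.
Standup at 12pm is achievable: Sync -> 11am; Retro -> 10am; Planning -> 10am; Standup -> 12pm; Kickoff -> 12pm.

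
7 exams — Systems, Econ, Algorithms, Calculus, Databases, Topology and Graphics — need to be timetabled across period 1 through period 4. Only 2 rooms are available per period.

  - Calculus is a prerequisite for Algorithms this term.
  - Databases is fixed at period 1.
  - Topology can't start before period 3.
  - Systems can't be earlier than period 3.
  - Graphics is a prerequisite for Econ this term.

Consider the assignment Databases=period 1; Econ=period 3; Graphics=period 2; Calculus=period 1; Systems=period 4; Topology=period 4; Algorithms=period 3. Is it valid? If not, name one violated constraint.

Yes, all constraints hold

Topology can't start before period 3 — holds.
Databases is fixed at period 1 — holds.
Systems can't be earlier than period 3 — holds.
Calculus is a prerequisite for Algorithms this term — holds.
Only 2 rooms are available per period — holds.
Graphics is a prerequisite for Econ this term — holds.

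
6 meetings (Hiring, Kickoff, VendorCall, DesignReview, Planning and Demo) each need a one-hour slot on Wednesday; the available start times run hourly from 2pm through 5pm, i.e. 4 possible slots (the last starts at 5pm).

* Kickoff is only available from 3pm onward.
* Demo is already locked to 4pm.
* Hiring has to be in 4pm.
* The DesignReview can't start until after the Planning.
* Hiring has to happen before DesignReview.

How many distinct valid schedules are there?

36

Splitting on Kickoff: it can be 3pm (12), 4pm (12), 5pm (12). Listing each branch's schedules as (Hiring, VendorCall, DesignReview, Planning, Demo):
Kickoff=3pm: (4pm,2pm,5pm,2pm,4pm) (4pm,2pm,5pm,3pm,4pm) (4pm,2pm,5pm,4pm,4pm) (4pm,3pm,5pm,2pm,4pm) (4pm,3pm,5pm,3pm,4pm) (4pm,3pm,5pm,4pm,4pm) (4pm,4pm,5pm,2pm,4pm) (4pm,4pm,5pm,3pm,4pm) (4pm,4pm,5pm,4pm,4pm) (4pm,5pm,5pm,2pm,4pm) (4pm,5pm,5pm,3pm,4pm) (4pm,5pm,5pm,4pm,4pm) — 12.
Kickoff=4pm: (4pm,2pm,5pm,2pm,4pm) (4pm,2pm,5pm,3pm,4pm) (4pm,2pm,5pm,4pm,4pm) (4pm,3pm,5pm,2pm,4pm) (4pm,3pm,5pm,3pm,4pm) (4pm,3pm,5pm,4pm,4pm) (4pm,4pm,5pm,2pm,4pm) (4pm,4pm,5pm,3pm,4pm) (4pm,4pm,5pm,4pm,4pm) (4pm,5pm,5pm,2pm,4pm) (4pm,5pm,5pm,3pm,4pm) (4pm,5pm,5pm,4pm,4pm) — 12.
Kickoff=5pm: (4pm,2pm,5pm,2pm,4pm) (4pm,2pm,5pm,3pm,4pm) (4pm,2pm,5pm,4pm,4pm) (4pm,3pm,5pm,2pm,4pm) (4pm,3pm,5pm,3pm,4pm) (4pm,3pm,5pm,4pm,4pm) (4pm,4pm,5pm,2pm,4pm) (4pm,4pm,5pm,3pm,4pm) (4pm,4pm,5pm,4pm,4pm) (4pm,5pm,5pm,2pm,4pm) (4pm,5pm,5pm,3pm,4pm) (4pm,5pm,5pm,4pm,4pm) — 12.
Summing: 12 + 12 + 12 = 36.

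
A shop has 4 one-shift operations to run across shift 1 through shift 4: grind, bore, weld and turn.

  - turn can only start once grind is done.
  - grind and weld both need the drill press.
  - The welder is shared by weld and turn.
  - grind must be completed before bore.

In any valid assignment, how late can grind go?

shift 3

Downstream work caps grind at shift 3.
grind at shift 3 is achievable: grind=shift 3; turn=shift 4; weld=shift 1; bore=shift 4.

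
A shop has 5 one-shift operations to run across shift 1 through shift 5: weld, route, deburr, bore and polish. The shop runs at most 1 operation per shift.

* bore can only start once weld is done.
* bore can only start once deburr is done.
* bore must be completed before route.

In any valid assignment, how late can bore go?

shift 4

Precedence pushes bore to at least shift 2; downstream work caps bore at shift 4.
bore at shift 4 is achievable: bore -> shift 4, route -> shift 5, polish -> shift 3, deburr -> shift 2, weld -> shift 1.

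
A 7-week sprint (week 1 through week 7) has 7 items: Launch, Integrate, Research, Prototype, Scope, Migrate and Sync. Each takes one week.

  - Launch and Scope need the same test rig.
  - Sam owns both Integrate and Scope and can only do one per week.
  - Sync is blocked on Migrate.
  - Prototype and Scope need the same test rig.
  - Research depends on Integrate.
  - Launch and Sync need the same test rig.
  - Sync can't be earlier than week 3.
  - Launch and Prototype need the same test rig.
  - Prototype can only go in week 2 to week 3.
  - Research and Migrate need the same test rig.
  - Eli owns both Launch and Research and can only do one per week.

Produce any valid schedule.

Scope in week 3; Integrate in week 1; Research in week 2; Launch in week 1; Migrate in week 1; Prototype in week 2; Sync in week 3

Checking: Integrate(week 1) before Research(week 2); Migrate(week 1) before Sync(week 3); Research(week 2) != Migrate(week 1); Launch(week 1) != Research(week 2); Launch(week 1) != Prototype(week 2); Integrate(week 1) != Scope(week 3); Prototype(week 2) != Scope(week 3); Launch(week 1) != Scope(week 3); Launch(week 1) != Sync(week 3); Sync=week 3 in [week 3,week 7]; Prototype=week 2 in [week 2,week 3].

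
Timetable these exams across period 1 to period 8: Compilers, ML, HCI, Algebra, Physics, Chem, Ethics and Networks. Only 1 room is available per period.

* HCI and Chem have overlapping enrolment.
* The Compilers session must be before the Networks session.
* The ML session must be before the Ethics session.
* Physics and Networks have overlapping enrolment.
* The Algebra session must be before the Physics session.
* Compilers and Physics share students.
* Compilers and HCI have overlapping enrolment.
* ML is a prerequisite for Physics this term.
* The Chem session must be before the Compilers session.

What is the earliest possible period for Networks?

Precedence pushes Networks to at least period 3.
Networks at period 3 is achievable: Algebra -> period 5, Compilers -> period 2, Ethics -> period 7, Chem -> period 1, ML -> period 4, HCI -> period 8, Networks -> period 3, Physics -> period 6.

period 3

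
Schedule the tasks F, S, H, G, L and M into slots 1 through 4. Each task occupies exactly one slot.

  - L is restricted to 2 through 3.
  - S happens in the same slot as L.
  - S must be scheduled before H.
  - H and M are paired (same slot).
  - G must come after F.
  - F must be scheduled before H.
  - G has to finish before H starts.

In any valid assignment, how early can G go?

2

Precedence pushes G to at least 2; downstream work caps G at 3.
G at 2 is achievable: L=2; S=2; M=3; F=1; G=2; H=3.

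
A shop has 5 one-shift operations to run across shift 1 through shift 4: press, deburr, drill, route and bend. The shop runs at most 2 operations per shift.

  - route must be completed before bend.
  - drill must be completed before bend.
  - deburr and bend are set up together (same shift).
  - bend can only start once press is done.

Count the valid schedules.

Splitting on press: it can be shift 1 (11), shift 2 (11), shift 3 (8). Listing each branch's schedules as (deburr, drill, route, bend) by shift number:
press=shift 1: (3,1,2,3) (3,2,1,3) (3,2,2,3) (4,1,2,4) (4,1,3,4) (4,2,1,4) (4,2,2,4) (4,2,3,4) (4,3,1,4) (4,3,2,4) (4,3,3,4) — 11.
press=shift 2: (3,1,1,3) (3,1,2,3) (3,2,1,3) (4,1,1,4) (4,1,2,4) (4,1,3,4) (4,2,1,4) (4,2,3,4) (4,3,1,4) (4,3,2,4) (4,3,3,4) — 11.
press=shift 3: (4,1,1,4) (4,1,2,4) (4,1,3,4) (4,2,1,4) (4,2,2,4) (4,2,3,4) (4,3,1,4) (4,3,2,4) — 8.
Summing: 11 + 11 + 8 = 30.

30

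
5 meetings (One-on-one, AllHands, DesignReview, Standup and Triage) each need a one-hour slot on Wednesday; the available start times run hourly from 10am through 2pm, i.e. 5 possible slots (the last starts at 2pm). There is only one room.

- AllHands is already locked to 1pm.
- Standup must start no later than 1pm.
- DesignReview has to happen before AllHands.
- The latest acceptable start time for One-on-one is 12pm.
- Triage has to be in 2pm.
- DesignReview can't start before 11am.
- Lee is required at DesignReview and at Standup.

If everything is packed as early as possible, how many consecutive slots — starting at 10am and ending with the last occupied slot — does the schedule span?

The precedence chain requires at least 2 distinct slots.
With at most 1 per slot and 5 meetings, at least 5 slots are needed.
Triage can't be placed before 2pm — that is slot 5 counting from 10am — so the schedule must run through at least 5 slots.
5 works (last occupied slot: 2pm): for example AllHands=1pm; DesignReview=11am; Triage=2pm; Standup=12pm; One-on-one=10am.

5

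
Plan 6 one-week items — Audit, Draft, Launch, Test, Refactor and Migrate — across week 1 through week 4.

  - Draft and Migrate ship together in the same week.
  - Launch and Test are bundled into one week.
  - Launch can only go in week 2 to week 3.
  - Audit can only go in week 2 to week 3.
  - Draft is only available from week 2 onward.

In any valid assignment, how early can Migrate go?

Migrate must be in the same week as Draft, which can't be before week 2, so Migrate is at least week 2.
Migrate at week 2 is achievable: Launch -> week 2, Draft -> week 2, Refactor -> week 1, Audit -> week 2, Migrate -> week 2, Test -> week 2.

week 2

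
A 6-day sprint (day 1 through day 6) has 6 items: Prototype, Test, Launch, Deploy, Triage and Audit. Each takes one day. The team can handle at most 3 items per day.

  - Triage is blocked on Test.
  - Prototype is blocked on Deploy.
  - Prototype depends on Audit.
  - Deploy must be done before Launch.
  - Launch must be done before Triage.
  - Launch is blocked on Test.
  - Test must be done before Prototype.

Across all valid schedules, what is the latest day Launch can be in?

day 5

Precedence pushes Launch to at least day 2; downstream work caps Launch at day 5.
Launch at day 5 is achievable: Deploy -> day 1, Prototype -> day 2, Test -> day 1, Audit -> day 1, Triage -> day 6, Launch -> day 5.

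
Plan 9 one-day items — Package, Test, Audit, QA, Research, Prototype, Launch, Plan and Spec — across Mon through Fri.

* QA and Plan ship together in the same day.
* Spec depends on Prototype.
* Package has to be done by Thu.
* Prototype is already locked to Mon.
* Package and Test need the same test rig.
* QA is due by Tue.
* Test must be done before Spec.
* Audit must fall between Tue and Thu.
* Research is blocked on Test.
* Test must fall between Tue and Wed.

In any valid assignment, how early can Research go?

Precedence pushes Research to at least Wed.
Research at Wed is achievable: Package in Mon, Research in Wed, Spec in Wed, QA in Mon, Plan in Mon, Prototype in Mon, Test in Tue, Audit in Tue, Launch in Mon.

Wed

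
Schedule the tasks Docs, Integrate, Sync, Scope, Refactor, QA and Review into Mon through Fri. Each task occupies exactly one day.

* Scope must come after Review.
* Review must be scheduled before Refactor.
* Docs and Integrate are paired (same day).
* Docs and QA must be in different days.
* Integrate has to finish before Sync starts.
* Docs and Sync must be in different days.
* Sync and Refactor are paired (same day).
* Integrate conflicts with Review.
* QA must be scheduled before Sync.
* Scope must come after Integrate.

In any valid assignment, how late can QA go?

Downstream work caps QA at Thu.
QA at Thu is achievable: Review=Tue, Refactor=Fri, Integrate=Mon, Docs=Mon, QA=Thu, Sync=Fri, Scope=Wed.

Thu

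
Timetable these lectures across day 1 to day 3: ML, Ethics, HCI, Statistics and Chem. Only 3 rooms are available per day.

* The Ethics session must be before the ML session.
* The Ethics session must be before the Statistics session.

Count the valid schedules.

Splitting on ML: it can be day 2 (17), day 3 (25). Listing each branch's schedules as (Ethics, HCI, Statistics, Chem) by day number:
ML=day 2: (1,1,2,1) (1,1,2,2) (1,1,2,3) (1,1,3,1) (1,1,3,2) (1,1,3,3) (1,2,2,1) (1,2,2,3) (1,2,3,1) (1,2,3,2) (1,2,3,3) (1,3,2,1) (1,3,2,2) (1,3,2,3) (1,3,3,1) (1,3,3,2) (1,3,3,3) — 17.
ML=day 3: (1,1,2,1) (1,1,2,2) (1,1,2,3) (1,1,3,1) (1,1,3,2) (1,1,3,3) (1,2,2,1) (1,2,2,2) (1,2,2,3) (1,2,3,1) (1,2,3,2) (1,2,3,3) (1,3,2,1) (1,3,2,2) (1,3,2,3) (1,3,3,1) (1,3,3,2) (2,1,3,1) (2,1,3,2) (2,1,3,3) (2,2,3,1) (2,2,3,2) (2,2,3,3) (2,3,3,1) (2,3,3,2) — 25.
Summing: 17 + 25 = 42.

42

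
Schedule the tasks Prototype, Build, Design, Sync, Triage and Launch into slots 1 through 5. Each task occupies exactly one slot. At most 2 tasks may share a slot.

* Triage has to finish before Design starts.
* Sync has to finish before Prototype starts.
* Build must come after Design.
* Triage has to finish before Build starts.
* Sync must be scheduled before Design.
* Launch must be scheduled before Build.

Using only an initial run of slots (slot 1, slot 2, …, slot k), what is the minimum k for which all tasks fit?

The precedence chain requires at least 3 distinct slots.
With at most 2 per slot and 6 tasks, at least 3 slots are needed.
3 works (last occupied slot: 3): for example Sync -> 1, Launch -> 2, Design -> 2, Build -> 3, Triage -> 1, Prototype -> 3.

3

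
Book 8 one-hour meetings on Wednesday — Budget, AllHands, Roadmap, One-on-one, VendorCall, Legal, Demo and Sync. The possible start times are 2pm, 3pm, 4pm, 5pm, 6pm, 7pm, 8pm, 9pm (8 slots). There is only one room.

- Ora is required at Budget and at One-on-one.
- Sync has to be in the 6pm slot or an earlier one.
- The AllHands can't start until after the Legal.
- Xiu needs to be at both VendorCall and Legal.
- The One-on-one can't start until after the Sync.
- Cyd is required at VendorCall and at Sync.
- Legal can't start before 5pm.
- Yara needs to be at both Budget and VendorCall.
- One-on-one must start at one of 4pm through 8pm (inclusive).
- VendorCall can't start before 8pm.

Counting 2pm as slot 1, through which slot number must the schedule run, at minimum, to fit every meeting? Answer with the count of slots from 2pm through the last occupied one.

8 slots

The precedence chain requires at least 2 distinct slots.
With at most 1 per slot and 8 meetings, at least 8 slots are needed.
VendorCall can't be placed before 8pm — that is slot 7 counting from 2pm — so the schedule must run through at least 7 slots.
8 works (last occupied slot: 9pm): for example One-on-one -> 4pm; AllHands -> 6pm; Legal -> 5pm; Demo -> 9pm; Budget -> 3pm; VendorCall -> 8pm; Roadmap -> 7pm; Sync -> 2pm.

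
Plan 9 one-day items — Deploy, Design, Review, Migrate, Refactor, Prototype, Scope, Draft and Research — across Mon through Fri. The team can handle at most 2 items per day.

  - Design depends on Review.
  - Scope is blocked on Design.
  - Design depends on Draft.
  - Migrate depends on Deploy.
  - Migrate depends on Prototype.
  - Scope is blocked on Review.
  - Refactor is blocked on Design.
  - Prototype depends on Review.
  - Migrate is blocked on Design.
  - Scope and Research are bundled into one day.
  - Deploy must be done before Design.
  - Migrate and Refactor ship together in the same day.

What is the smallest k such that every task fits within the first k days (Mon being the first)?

The precedence chain requires at least 3 distinct days.
With at most 2 per day and 9 tasks, at least 5 days are needed.
5 works (last occupied day: Fri): for example Research -> Fri, Prototype -> Tue, Review -> Mon, Design -> Wed, Scope -> Fri, Migrate -> Thu, Draft -> Tue, Refactor -> Thu, Deploy -> Mon.

5 days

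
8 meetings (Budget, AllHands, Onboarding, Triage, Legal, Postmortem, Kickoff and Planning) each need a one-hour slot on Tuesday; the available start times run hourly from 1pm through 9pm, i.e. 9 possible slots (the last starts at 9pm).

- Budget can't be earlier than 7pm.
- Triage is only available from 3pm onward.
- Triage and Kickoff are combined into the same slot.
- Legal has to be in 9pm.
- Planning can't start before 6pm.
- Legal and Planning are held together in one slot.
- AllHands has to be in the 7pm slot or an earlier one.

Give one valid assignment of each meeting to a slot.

Postmortem -> 1pm, Budget -> 7pm, Planning -> 9pm, Legal -> 9pm, Onboarding -> 1pm, Triage -> 3pm, AllHands -> 1pm, Kickoff -> 3pm

Checking: Triage = Kickoff = 3pm; Legal = Planning = 9pm; Triage=3pm in [3pm,9pm]; Legal=9pm in [9pm,9pm]; Planning=9pm in [6pm,9pm]; Budget=7pm in [7pm,9pm]; AllHands=1pm in [1pm,7pm].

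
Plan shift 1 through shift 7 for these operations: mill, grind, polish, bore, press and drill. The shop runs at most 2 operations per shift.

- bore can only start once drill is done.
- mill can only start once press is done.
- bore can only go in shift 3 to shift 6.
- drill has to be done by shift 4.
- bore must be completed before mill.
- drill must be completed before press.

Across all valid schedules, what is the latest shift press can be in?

shift 6

Precedence pushes press to at least shift 2; downstream work caps press at shift 6.
press at shift 6 is achievable: press in shift 6; drill in shift 1; grind in shift 1; mill in shift 7; polish in shift 2; bore in shift 3.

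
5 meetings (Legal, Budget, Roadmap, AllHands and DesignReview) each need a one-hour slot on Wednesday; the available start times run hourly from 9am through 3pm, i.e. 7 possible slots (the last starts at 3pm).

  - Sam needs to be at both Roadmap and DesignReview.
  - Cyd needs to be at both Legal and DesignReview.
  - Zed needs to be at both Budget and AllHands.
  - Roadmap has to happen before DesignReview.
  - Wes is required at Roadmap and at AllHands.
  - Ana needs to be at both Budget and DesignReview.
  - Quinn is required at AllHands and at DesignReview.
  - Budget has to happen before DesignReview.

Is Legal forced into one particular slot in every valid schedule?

Legal can be 9am (e.g. AllHands -> 11am, DesignReview -> 10am, Roadmap -> 9am, Budget -> 9am, Legal -> 9am) or 10am (e.g. AllHands=10am, Budget=9am, Roadmap=9am, DesignReview=11am, Legal=10am).

No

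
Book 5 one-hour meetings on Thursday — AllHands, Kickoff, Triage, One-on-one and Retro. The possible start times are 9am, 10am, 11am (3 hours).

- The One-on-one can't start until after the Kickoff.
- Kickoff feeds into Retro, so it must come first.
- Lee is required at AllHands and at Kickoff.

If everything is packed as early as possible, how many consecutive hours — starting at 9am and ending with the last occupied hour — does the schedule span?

2 hours

The precedence chain requires at least 2 distinct hours.
2 works (last occupied hour: 10am): for example Kickoff in 9am, One-on-one in 10am, Triage in 9am, Retro in 10am, AllHands in 10am.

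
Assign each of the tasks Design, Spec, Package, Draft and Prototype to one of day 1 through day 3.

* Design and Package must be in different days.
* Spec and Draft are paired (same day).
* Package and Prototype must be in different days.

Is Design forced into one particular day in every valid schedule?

Design can be day 1 (e.g. Design=day 1; Prototype=day 1; Spec=day 1; Draft=day 1; Package=day 2) or day 2 (e.g. Spec=day 1; Draft=day 1; Package=day 1; Prototype=day 2; Design=day 2).

No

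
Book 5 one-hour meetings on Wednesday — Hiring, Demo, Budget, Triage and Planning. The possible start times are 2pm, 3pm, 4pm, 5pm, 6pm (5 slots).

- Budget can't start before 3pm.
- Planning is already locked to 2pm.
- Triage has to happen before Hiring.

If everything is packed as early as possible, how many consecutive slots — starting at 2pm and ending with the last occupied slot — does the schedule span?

The precedence chain requires at least 2 distinct slots.
2 works (last occupied slot: 3pm): for example Budget=3pm; Triage=2pm; Planning=2pm; Hiring=3pm; Demo=2pm.

2 slots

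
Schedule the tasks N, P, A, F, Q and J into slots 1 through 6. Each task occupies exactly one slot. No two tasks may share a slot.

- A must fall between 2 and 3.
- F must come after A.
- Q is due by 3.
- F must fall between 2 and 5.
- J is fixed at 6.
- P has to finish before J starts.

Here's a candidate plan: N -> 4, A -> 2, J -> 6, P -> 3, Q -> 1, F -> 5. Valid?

Yes

A must fall between 2 and 3 — holds.
J is fixed at 6 — holds.
Q is due by 3 — holds.
F must fall between 2 and 5 — holds.
F must come after A — holds.
P has to finish before J starts — holds.
No two tasks may share a slot — holds.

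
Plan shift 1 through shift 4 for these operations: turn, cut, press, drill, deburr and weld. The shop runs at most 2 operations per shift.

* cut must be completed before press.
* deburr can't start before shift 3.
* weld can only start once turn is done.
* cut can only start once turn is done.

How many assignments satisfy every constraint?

Splitting on turn: it can be shift 1 (38), shift 2 (4). Listing each branch's schedules as (cut, press, drill, deburr, weld) by shift number:
turn=shift 1: (2,3,1,3,2) (2,3,1,3,4) (2,3,1,4,2) (2,3,1,4,3) (2,3,1,4,4) (2,3,2,3,4) (2,3,2,4,3) (2,3,2,4,4) (2,3,3,4,2) (2,3,3,4,4) (2,3,4,3,2) (2,3,4,3,4) (2,3,4,4,2) (2,3,4,4,3) (2,4,1,3,2) (2,4,1,3,3) (2,4,1,3,4) (2,4,1,4,2) (2,4,1,4,3) (2,4,2,3,3) (2,4,2,3,4) (2,4,2,4,3) (2,4,3,3,2) (2,4,3,3,4) (2,4,3,4,2) (2,4,3,4,3) (2,4,4,3,2) (2,4,4,3,3) (3,4,1,3,2) (3,4,1,3,4) (3,4,1,4,2) (3,4,1,4,3) (3,4,2,3,2) (3,4,2,3,4) (3,4,2,4,2) (3,4,2,4,3) (3,4,3,4,2) (3,4,4,3,2) — 38.
turn=shift 2: (3,4,1,3,4) (3,4,1,4,3) (3,4,2,3,4) (3,4,2,4,3) — 4.
Summing: 38 + 4 = 42.

42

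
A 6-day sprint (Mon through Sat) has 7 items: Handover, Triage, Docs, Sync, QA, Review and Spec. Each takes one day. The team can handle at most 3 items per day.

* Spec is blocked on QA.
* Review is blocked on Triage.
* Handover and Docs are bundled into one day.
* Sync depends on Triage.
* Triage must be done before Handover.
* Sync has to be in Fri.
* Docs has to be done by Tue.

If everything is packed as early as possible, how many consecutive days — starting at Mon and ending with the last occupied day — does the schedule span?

5 days

The precedence chain requires at least 2 distinct days.
With at most 3 per day and 7 tasks, at least 3 days are needed.
Sync can't be placed before Fri — that is day 5 counting from Mon — so the schedule must run through at least 5 days.
5 works (last occupied day: Fri): for example QA in Mon; Spec in Wed; Handover in Tue; Sync in Fri; Docs in Tue; Triage in Mon; Review in Tue.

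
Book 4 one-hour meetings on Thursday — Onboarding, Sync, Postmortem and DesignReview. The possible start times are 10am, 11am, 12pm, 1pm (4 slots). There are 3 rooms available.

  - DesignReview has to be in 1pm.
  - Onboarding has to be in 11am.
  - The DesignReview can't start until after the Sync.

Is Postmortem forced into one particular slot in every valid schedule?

Postmortem can be 10am (e.g. Sync in 10am, Onboarding in 11am, Postmortem in 10am, DesignReview in 1pm) or 11am (e.g. DesignReview in 1pm; Onboarding in 11am; Postmortem in 11am; Sync in 10am).

No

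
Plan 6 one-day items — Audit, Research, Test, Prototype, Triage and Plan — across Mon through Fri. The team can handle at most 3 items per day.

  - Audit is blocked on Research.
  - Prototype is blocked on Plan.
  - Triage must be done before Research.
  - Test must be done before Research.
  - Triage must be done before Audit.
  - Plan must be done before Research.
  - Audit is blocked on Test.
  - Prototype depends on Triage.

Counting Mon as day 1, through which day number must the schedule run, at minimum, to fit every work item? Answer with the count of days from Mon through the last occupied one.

3

The precedence chain requires at least 3 distinct days.
With at most 3 per day and 6 work items, at least 2 days are needed.
3 works (last occupied day: Wed): for example Plan=Mon; Prototype=Tue; Research=Tue; Triage=Mon; Audit=Wed; Test=Mon.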